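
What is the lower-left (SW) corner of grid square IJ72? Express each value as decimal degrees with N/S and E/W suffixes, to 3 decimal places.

2.000° N, 6.000° W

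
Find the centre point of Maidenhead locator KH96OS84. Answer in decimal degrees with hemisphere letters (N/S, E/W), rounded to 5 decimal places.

13.23125° S, 39.23750° E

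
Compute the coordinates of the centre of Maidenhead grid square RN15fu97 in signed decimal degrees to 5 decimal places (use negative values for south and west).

45.86458, 162.49583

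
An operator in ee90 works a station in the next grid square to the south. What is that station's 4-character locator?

ED99

Latitude square 0; −1 → -1, wraps to 9, carry into field.
Latitude field E = 4; −1 → 3 = D.
The longitude characters are unchanged.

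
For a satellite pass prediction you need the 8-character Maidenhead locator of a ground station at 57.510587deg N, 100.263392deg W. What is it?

DO97um82

Add 180° to longitude and 90° to latitude: 79.73661, 147.51059.
Field: 79.73661/20 → 3 → D, 147.51059/10 → 14 → O; chars DO.
Square: 19.73661/2 → 9, 7.51059/1 → 7; chars 97.
Subsquare: 1.73661/0.0833333 → 20 → u, 0.51059/0.0416667 → 12 → m; chars um.
Extended square: 0.06994/0.00833333 → 8, 0.01059/0.00416667 → 2; chars 82.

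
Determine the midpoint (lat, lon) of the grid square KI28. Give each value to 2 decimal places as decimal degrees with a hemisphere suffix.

Field K=10, I=8: +10·20° lon, +8·10° lat → SW at lon 20°, lat -10°.
Square 2, 8: +2·2° lon, +8·1° lat → SW at lon 24°, lat -2°.
Cell spans 2° lon × 1° lat. Centre is SW corner plus half of each.
latitude 1.50° S, longitude 25.00° E.

1.50° S, 25.00° E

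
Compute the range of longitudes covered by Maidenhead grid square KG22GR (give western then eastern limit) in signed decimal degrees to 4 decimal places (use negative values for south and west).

Field K=10, G=6: +10·20° lon, +6·10° lat → SW at lon 20°, lat -30°.
Square 2, 2: +2·2° lon, +2·1° lat → SW at lon 24°, lat -28°.
Subsquare g=6, r=17: +6·0.0833333° lon, +17·0.0416667° lat → SW at lon 24.5°, lat -27.2917°.
Cell spans 0.0833333° lon × 0.0416667° lat.
west 24.5000, east 24.5833.

24.5000, 24.5833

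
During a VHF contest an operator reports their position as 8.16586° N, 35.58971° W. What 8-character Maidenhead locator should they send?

HJ28ed99

Offset from 180°W / 90°S: lon 144.41029°, lat 98.16586°.
Field (20°×10°, letters A–R): lon ⌊144.41029/20⌋ = 7 → H; lat ⌊98.16586/10⌋ = 9 → J.
Square (2°×1°, digits 0–9): lon ⌊4.41029/2⌋ = 2; lat ⌊8.16586/1⌋ = 8.
Subsquare (5′×2.5′, letters a–x): lon ⌊0.41029/0.0833333⌋ = 4 → e; lat ⌊0.16586/0.0416667⌋ = 3 → d.
Extended square (30″×15″, digits 0–9): lon ⌊0.07696/0.00833333⌋ = 9; lat ⌊0.04086/0.00416667⌋ = 9.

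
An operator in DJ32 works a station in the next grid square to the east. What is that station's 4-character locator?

DJ42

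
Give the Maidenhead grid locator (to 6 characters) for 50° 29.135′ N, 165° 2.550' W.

Add 180° to longitude and 90° to latitude: 14.9575, 140.4856.
Field (20°×10°, letters A–R): 14.9575/20 → 0 → A, 140.4856/10 → 14 → O; chars AO.
Square (2°×1°, digits 0–9): 14.9575/2 → 7, 0.4856/1 → 0; chars 70.
Subsquare (5′×2.5′, letters a–x): 0.9575/0.0833333 → 11 → l, 0.4856/0.0416667 → 11 → l; chars ll.

AO70ll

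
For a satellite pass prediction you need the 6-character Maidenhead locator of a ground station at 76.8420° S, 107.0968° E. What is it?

Add 180° to longitude and 90° to latitude: 287.0968, 13.1580.
Field: lon ⌊287.0968/20⌋ = 14 → O; lat ⌊13.1580/10⌋ = 1 → B.
Square: lon ⌊7.0968/2⌋ = 3; lat ⌊3.1580/1⌋ = 3.
Subsquare: lon ⌊1.0968/0.0833333⌋ = 13 → n; lat ⌊0.1580/0.0416667⌋ = 3 → d.

OB33nd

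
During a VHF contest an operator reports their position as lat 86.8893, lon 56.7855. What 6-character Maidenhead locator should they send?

Add 180° to longitude and 90° to latitude: 236.7855, 176.8893.
Field: 236.7855/20 → 11 → L, 176.8893/10 → 17 → R; chars LR.
Square: 16.7855/2 → 8, 6.8893/1 → 6; chars 86.
Subsquare: 0.7855/0.0833333 → 9 → j, 0.8893/0.0416667 → 21 → v; chars jv.

LR86jv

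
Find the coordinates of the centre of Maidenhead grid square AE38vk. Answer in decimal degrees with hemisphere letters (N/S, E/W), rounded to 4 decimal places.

41.5625° S, 172.2083° W

Field A=0, E=4: +0·20° lon, +4·10° lat → SW at lon -180°, lat -50°.
Square 3, 8: +3·2° lon, +8·1° lat → SW at lon -174°, lat -42°.
Subsquare v=21, k=10: +21·0.0833333° lon, +10·0.0416667° lat → SW at lon -172.25°, lat -41.5833°.
Cell spans 0.0833333° lon × 0.0416667° lat. Centre is SW corner plus half of each.
latitude 41.5625° S, longitude 172.2083° W.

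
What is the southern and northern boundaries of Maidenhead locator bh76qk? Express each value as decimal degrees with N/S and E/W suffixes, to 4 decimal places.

Field B=1, H=7: +1·20° lon, +7·10° lat → SW at lon -160°, lat -20°.
Square 7, 6: +7·2° lon, +6·1° lat → SW at lon -146°, lat -14°.
Subsquare q=16, k=10: +16·0.0833333° lon, +10·0.0416667° lat → SW at lon -144.667°, lat -13.5833°.
Cell spans 0.0833333° lon × 0.0416667° lat.
south 13.5833° S, north 13.5417° S.

13.5833° S, 13.5417° S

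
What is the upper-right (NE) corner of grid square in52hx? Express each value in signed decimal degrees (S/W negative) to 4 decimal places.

43.0000, -9.3333

Field I=8, N=13: +8·20° lon, +13·10° lat → SW at lon -20°, lat 40°.
Square 5, 2: +5·2° lon, +2·1° lat → SW at lon -10°, lat 42°.
Subsquare h=7, x=23: +7·0.0833333° lon, +23·0.0416667° lat → SW at lon -9.41667°, lat 42.9583°.
Cell spans 0.0833333° lon × 0.0416667° lat. NE corner is SW corner plus one full cell.
latitude 43.0000, longitude -9.3333.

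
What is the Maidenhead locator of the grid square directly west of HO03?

Longitude square 0; −1 → -1, wraps to 9, carry into field.
Longitude field H = 7; −1 → 6 = G.
The latitude characters are unchanged.

GO93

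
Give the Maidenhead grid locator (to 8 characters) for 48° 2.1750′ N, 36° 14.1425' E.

Add 180° to longitude and 90° to latitude: 216.23571, 138.03625.
Field (20°×10°, letters A–R): 216.23571/20 → 10 → K, 138.03625/10 → 13 → N; chars KN.
Square (2°×1°, digits 0–9): 16.23571/2 → 8, 8.03625/1 → 8; chars 88.
Subsquare (5′×2.5′, letters a–x): 0.23571/0.0833333 → 2 → c, 0.03625/0.0416667 → 0 → a; chars ca.
Extended square (30″×15″, digits 0–9): 0.06904/0.00833333 → 8, 0.03625/0.00416667 → 8; chars 88.

KN88ca88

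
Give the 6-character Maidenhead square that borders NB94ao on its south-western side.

Longitude subsquare a = 0; −1 → -1, wraps to 23 = x, carry into square.
Longitude square 9; −1 → 8.
Latitude subsquare o = 14; −1 → 13 = n.

NB84xn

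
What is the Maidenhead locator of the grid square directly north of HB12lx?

Latitude subsquare x = 23; +1 → 24, wraps to 0 = a, carry into square.
Latitude square 2; +1 → 3.
The longitude characters are unchanged.

HB13la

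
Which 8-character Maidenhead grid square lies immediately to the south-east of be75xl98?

BE85al07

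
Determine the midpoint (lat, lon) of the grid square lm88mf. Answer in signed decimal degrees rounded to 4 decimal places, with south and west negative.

38.2292, 57.0417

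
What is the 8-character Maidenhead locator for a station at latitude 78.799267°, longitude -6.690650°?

IQ68pt71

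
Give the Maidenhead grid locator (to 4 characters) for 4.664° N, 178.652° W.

Offset from 180°W / 90°S: lon 1.35°, lat 94.66°.
Field: lon ⌊1.35/20⌋ = 0 → A; lat ⌊94.66/10⌋ = 9 → J.
Square: lon ⌊1.35/2⌋ = 0; lat ⌊4.66/1⌋ = 4.

AJ04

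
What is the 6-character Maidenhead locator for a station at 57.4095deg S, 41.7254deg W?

GD92do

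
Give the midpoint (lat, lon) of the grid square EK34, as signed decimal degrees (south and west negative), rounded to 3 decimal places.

14.500, -93.000

Field E=4, K=10: +4·20° lon, +10·10° lat → SW at lon -100°, lat 10°.
Square 3, 4: +3·2° lon, +4·1° lat → SW at lon -94°, lat 14°.
Cell spans 2° lon × 1° lat. Centre is SW corner plus half of each.
latitude 14.500, longitude -93.000.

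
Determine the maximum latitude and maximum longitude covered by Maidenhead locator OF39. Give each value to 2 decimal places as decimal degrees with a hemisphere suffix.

30.00° S, 108.00° E

Field O=14, F=5: +14·20° lon, +5·10° lat → SW at lon 100°, lat -40°.
Square 3, 9: +3·2° lon, +9·1° lat → SW at lon 106°, lat -31°.
Cell spans 2° lon × 1° lat. NE corner is SW corner plus one full cell.
latitude 30.00° S, longitude 108.00° E.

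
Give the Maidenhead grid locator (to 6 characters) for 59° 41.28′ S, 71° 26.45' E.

MD50rh

Add 180° to longitude and 90° to latitude: 251.4408, 30.3120.
Field: lon ⌊251.4408/20⌋ = 12 → M; lat ⌊30.3120/10⌋ = 3 → D.
Square: lon ⌊11.4408/2⌋ = 5; lat ⌊0.3120/1⌋ = 0.
Subsquare: lon ⌊1.4408/0.0833333⌋ = 17 → r; lat ⌊0.3120/0.0416667⌋ = 7 → h.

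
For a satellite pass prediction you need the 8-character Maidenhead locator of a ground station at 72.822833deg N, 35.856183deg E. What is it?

Offset from 180°W / 90°S: lon 215.85618°, lat 162.82283°.
Field: 215.85618/20 → 10 → K, 162.82283/10 → 16 → Q; chars KQ.
Square: 15.85618/2 → 7, 2.82283/1 → 2; chars 72.
Subsquare: 1.85618/0.0833333 → 22 → w, 0.82283/0.0416667 → 19 → t; chars wt.
Extended square: 0.02285/0.00833333 → 2, 0.03117/0.00416667 → 7; chars 27.

KQ72wt27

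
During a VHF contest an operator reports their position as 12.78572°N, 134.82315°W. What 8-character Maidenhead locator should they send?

CK22os18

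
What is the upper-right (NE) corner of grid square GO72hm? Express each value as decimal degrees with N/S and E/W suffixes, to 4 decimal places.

Field G=6, O=14: +6·20° lon, +14·10° lat → SW at lon -60°, lat 50°.
Square 7, 2: +7·2° lon, +2·1° lat → SW at lon -46°, lat 52°.
Subsquare h=7, m=12: +7·0.0833333° lon, +12·0.0416667° lat → SW at lon -45.4167°, lat 52.5°.
Cell spans 0.0833333° lon × 0.0416667° lat. NE corner is SW corner plus one full cell.
latitude 52.5417° N, longitude 45.3333° W.

52.5417° N, 45.3333° W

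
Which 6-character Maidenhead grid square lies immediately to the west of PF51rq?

Longitude subsquare r = 17; −1 → 16 = q.
The latitude characters are unchanged.

PF51qq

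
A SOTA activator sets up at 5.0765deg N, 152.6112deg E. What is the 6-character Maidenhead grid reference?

Shift to the Maidenhead origin (180°W, 90°S): lon 332.6112, lat 95.0765.
Field: 332.6112/20 → 16 → Q, 95.0765/10 → 9 → J; chars QJ.
Square: 12.6112/2 → 6, 5.0765/1 → 5; chars 65.
Subsquare: 0.6112/0.0833333 → 7 → h, 0.0765/0.0416667 → 1 → b; chars hb.

QJ65hb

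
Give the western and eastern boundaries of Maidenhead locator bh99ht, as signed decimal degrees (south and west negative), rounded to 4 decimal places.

-141.4167, -141.3333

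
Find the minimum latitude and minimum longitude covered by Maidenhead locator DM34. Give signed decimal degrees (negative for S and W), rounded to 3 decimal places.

Field D=3, M=12: +3·20° lon, +12·10° lat → SW at lon -120°, lat 30°.
Square 3, 4: +3·2° lon, +4·1° lat → SW at lon -114°, lat 34°.
latitude 34.000, longitude -114.000.

34.000, -114.000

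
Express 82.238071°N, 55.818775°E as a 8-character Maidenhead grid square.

Offset from 180°W / 90°S: lon 235.81878°, lat 172.23807°.
Field (20°×10°, letters A–R): lon ⌊235.81878/20⌋ = 11 → L; lat ⌊172.23807/10⌋ = 17 → R.
Square (2°×1°, digits 0–9): lon ⌊15.81878/2⌋ = 7; lat ⌊2.23807/1⌋ = 2.
Subsquare (5′×2.5′, letters a–x): lon ⌊1.81878/0.0833333⌋ = 21 → v; lat ⌊0.23807/0.0416667⌋ = 5 → f.
Extended square (30″×15″, digits 0–9): lon ⌊0.06878/0.00833333⌋ = 8; lat ⌊0.02974/0.00416667⌋ = 7.

LR72vf87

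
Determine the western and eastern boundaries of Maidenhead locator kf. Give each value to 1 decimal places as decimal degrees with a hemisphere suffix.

Field K=10, F=5: +10·20° lon, +5·10° lat → SW at lon 20°, lat -40°.
Cell spans 20° lon × 10° lat.
west 20.0° E, east 40.0° E.

20.0° E, 40.0° E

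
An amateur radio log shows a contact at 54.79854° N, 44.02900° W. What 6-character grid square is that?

Add 180° to longitude and 90° to latitude: 135.9710, 144.7985.
Field: lon ⌊135.9710/20⌋ = 6 → G; lat ⌊144.7985/10⌋ = 14 → O.
Square: lon ⌊15.9710/2⌋ = 7; lat ⌊4.7985/1⌋ = 4.
Subsquare: lon ⌊1.9710/0.0833333⌋ = 23 → x; lat ⌊0.7985/0.0416667⌋ = 19 → t.

GO74xt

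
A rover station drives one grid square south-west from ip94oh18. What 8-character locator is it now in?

IP94oh07

Longitude extended square 1; −1 → 0.
Latitude extended square 8; −1 → 7.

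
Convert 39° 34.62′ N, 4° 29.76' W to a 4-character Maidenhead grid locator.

IM79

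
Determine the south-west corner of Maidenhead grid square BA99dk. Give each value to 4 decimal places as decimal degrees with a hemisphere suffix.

Field B=1, A=0: +1·20° lon, +0·10° lat → SW at lon -160°, lat -90°.
Square 9, 9: +9·2° lon, +9·1° lat → SW at lon -142°, lat -81°.
Subsquare d=3, k=10: +3·0.0833333° lon, +10·0.0416667° lat → SW at lon -141.75°, lat -80.5833°.
latitude 80.5833° S, longitude 141.7500° W.

80.5833° S, 141.7500° W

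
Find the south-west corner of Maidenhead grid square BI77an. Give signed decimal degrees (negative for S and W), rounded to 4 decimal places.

Field B=1, I=8: +1·20° lon, +8·10° lat → SW at lon -160°, lat -10°.
Square 7, 7: +7·2° lon, +7·1° lat → SW at lon -146°, lat -3°.
Subsquare a=0, n=13: +0·0.0833333° lon, +13·0.0416667° lat → SW at lon -146°, lat -2.45833°.
latitude -2.4583, longitude -146.0000.

-2.4583, -146.0000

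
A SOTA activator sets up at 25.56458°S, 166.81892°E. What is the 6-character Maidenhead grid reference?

RG34jk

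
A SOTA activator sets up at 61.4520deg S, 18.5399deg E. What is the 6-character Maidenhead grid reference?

JC98gn

Add 180° to longitude and 90° to latitude: 198.5399, 28.5480.
Field: lon ⌊198.5399/20⌋ = 9 → J; lat ⌊28.5480/10⌋ = 2 → C.
Square: lon ⌊18.5399/2⌋ = 9; lat ⌊8.5480/1⌋ = 8.
Subsquare: lon ⌊0.5399/0.0833333⌋ = 6 → g; lat ⌊0.5480/0.0416667⌋ = 13 → n.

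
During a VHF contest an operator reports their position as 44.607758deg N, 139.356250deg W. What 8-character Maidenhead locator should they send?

CN04ho75

Add 180° to longitude and 90° to latitude: 40.64375, 134.60776.
Field: 40.64375/20 → 2 → C, 134.60776/10 → 13 → N; chars CN.
Square: 0.64375/2 → 0, 4.60776/1 → 4; chars 04.
Subsquare: 0.64375/0.0833333 → 7 → h, 0.60776/0.0416667 → 14 → o; chars ho.
Extended square: 0.06042/0.00833333 → 7, 0.02442/0.00416667 → 5; chars 75.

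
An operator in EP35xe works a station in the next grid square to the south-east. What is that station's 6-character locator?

EP45ad

Longitude subsquare x = 23; +1 → 24, wraps to 0 = a, carry into square.
Longitude square 3; +1 → 4.
Latitude subsquare e = 4; −1 → 3 = d.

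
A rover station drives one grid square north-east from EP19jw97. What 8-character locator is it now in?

EP19kw08

Longitude extended square 9; +1 → 10, wraps to 0, carry into subsquare.
Longitude subsquare j = 9; +1 → 10 = k.
Latitude extended square 7; +1 → 8.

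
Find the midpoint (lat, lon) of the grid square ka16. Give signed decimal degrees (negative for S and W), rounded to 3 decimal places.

Field K=10, A=0: +10·20° lon, +0·10° lat → SW at lon 20°, lat -90°.
Square 1, 6: +1·2° lon, +6·1° lat → SW at lon 22°, lat -84°.
Cell spans 2° lon × 1° lat. Centre is SW corner plus half of each.
latitude -83.500, longitude 23.000.

-83.500, 23.000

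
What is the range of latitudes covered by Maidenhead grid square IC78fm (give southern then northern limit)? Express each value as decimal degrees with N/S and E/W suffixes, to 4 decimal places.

61.5000° S, 61.4583° S

Field I=8, C=2: +8·20° lon, +2·10° lat → SW at lon -20°, lat -70°.
Square 7, 8: +7·2° lon, +8·1° lat → SW at lon -6°, lat -62°.
Subsquare f=5, m=12: +5·0.0833333° lon, +12·0.0416667° lat → SW at lon -5.58333°, lat -61.5°.
Cell spans 0.0833333° lon × 0.0416667° lat.
south 61.5000° S, north 61.4583° S.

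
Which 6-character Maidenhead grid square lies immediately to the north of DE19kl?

DE19km

Latitude subsquare l = 11; +1 → 12 = m.
The longitude characters are unchanged.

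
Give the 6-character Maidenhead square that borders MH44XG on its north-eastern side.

MH54ah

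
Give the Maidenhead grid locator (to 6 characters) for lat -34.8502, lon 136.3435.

PF85ed

Shift to the Maidenhead origin (180°W, 90°S): lon 316.3435, lat 55.1498.
Field: 316.3435/20 → 15 → P, 55.1498/10 → 5 → F; chars PF.
Square: 16.3435/2 → 8, 5.1498/1 → 5; chars 85.
Subsquare: 0.3435/0.0833333 → 4 → e, 0.1498/0.0416667 → 3 → d; chars ed.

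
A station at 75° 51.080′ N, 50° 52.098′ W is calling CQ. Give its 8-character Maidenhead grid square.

GQ45nu54

Add 180° to longitude and 90° to latitude: 129.13170, 165.85133.
Field: lon ⌊129.13170/20⌋ = 6 → G; lat ⌊165.85133/10⌋ = 16 → Q.
Square: lon ⌊9.13170/2⌋ = 4; lat ⌊5.85133/1⌋ = 5.
Subsquare: lon ⌊1.13170/0.0833333⌋ = 13 → n; lat ⌊0.85133/0.0416667⌋ = 20 → u.
Extended square: lon ⌊0.04837/0.00833333⌋ = 5; lat ⌊0.01800/0.00416667⌋ = 4.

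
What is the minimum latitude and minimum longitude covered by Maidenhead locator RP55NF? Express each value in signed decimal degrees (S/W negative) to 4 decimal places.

Field R=17, P=15: +17·20° lon, +15·10° lat → SW at lon 160°, lat 60°.
Square 5, 5: +5·2° lon, +5·1° lat → SW at lon 170°, lat 65°.
Subsquare n=13, f=5: +13·0.0833333° lon, +5·0.0416667° lat → SW at lon 171.083°, lat 65.2083°.
latitude 65.2083, longitude 171.0833.

65.2083, 171.0833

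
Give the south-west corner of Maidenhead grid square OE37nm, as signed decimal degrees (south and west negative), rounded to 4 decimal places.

Field O=14, E=4: +14·20° lon, +4·10° lat → SW at lon 100°, lat -50°.
Square 3, 7: +3·2° lon, +7·1° lat → SW at lon 106°, lat -43°.
Subsquare n=13, m=12: +13·0.0833333° lon, +12·0.0416667° lat → SW at lon 107.083°, lat -42.5°.
latitude -42.5000, longitude 107.0833.

-42.5000, 107.0833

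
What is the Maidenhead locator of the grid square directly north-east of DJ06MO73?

DJ06mo84

Longitude extended square 7; +1 → 8.
Latitude extended square 3; +1 → 4.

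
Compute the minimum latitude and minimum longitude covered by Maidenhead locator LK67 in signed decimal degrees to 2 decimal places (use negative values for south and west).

Field L=11, K=10: +11·20° lon, +10·10° lat → SW at lon 40°, lat 10°.
Square 6, 7: +6·2° lon, +7·1° lat → SW at lon 52°, lat 17°.
latitude 17.00, longitude 52.00.

17.00, 52.00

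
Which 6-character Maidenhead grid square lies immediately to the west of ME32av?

Longitude subsquare a = 0; −1 → -1, wraps to 23 = x, carry into square.
Longitude square 3; −1 → 2.
The latitude characters are unchanged.

ME22xv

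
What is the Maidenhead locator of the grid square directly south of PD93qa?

PD92qx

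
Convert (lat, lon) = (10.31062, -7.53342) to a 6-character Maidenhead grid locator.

Shift to the Maidenhead origin (180°W, 90°S): lon 172.4666, lat 100.3106.
Field: lon ⌊172.4666/20⌋ = 8 → I; lat ⌊100.3106/10⌋ = 10 → K.
Square: lon ⌊12.4666/2⌋ = 6; lat ⌊0.3106/1⌋ = 0.
Subsquare: lon ⌊0.4666/0.0833333⌋ = 5 → f; lat ⌊0.3106/0.0416667⌋ = 7 → h.

IK60fh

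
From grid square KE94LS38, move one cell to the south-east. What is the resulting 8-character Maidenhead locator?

KE94ls47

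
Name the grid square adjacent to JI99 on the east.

Longitude square 9; +1 → 10, wraps to 0, carry into field.
Longitude field J = 9; +1 → 10 = K.
The latitude characters are unchanged.

KI09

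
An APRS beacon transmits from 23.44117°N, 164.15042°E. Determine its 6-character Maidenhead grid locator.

RL23bk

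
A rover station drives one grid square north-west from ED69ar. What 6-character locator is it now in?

Longitude subsquare a = 0; −1 → -1, wraps to 23 = x, carry into square.
Longitude square 6; −1 → 5.
Latitude subsquare r = 17; +1 → 18 = s.

ED59xs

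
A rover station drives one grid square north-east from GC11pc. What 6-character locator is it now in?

GC11qd

Longitude subsquare p = 15; +1 → 16 = q.
Latitude subsquare c = 2; +1 → 3 = d.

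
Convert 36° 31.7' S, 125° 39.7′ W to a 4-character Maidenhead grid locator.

CF73

Offset from 180°W / 90°S: lon 54.34°, lat 53.47°.
Field: 54.34/20 → 2 → C, 53.47/10 → 5 → F; chars CF.
Square: 14.34/2 → 7, 3.47/1 → 3; chars 73.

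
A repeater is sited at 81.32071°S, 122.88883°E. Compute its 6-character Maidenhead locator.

PA18kq

Offset from 180°W / 90°S: lon 302.8888°, lat 8.6793°.
Field: lon ⌊302.8888/20⌋ = 15 → P; lat ⌊8.6793/10⌋ = 0 → A.
Square: lon ⌊2.8888/2⌋ = 1; lat ⌊8.6793/1⌋ = 8.
Subsquare: lon ⌊0.8888/0.0833333⌋ = 10 → k; lat ⌊0.6793/0.0416667⌋ = 16 → q.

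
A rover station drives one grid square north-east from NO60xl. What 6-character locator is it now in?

Longitude subsquare x = 23; +1 → 24, wraps to 0 = a, carry into square.
Longitude square 6; +1 → 7.
Latitude subsquare l = 11; +1 → 12 = m.

NO70am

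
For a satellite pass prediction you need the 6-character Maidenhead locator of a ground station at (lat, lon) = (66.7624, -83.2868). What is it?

EP86is

Add 180° to longitude and 90° to latitude: 96.7132, 156.7624.
Field: lon ⌊96.7132/20⌋ = 4 → E; lat ⌊156.7624/10⌋ = 15 → P.
Square: lon ⌊16.7132/2⌋ = 8; lat ⌊6.7624/1⌋ = 6.
Subsquare: lon ⌊0.7132/0.0833333⌋ = 8 → i; lat ⌊0.7624/0.0416667⌋ = 18 → s.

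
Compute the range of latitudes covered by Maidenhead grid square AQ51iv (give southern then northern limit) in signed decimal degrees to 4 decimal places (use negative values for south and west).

Field A=0, Q=16: +0·20° lon, +16·10° lat → SW at lon -180°, lat 70°.
Square 5, 1: +5·2° lon, +1·1° lat → SW at lon -170°, lat 71°.
Subsquare i=8, v=21: +8·0.0833333° lon, +21·0.0416667° lat → SW at lon -169.333°, lat 71.875°.
Cell spans 0.0833333° lon × 0.0416667° lat.
south 71.8750, north 71.9167.

71.8750, 71.9167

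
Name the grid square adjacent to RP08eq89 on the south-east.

Longitude extended square 8; +1 → 9.
Latitude extended square 9; −1 → 8.

RP08eq98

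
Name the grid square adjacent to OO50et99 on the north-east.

Longitude extended square 9; +1 → 10, wraps to 0, carry into subsquare.
Longitude subsquare e = 4; +1 → 5 = f.
Latitude extended square 9; +1 → 10, wraps to 0, carry into subsquare.
Latitude subsquare t = 19; +1 → 20 = u.

OO50fu00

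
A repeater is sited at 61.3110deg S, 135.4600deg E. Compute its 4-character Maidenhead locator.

PC78

Shift to the Maidenhead origin (180°W, 90°S): lon 315.46, lat 28.69.
Field: lon ⌊315.46/20⌋ = 15 → P; lat ⌊28.69/10⌋ = 2 → C.
Square: lon ⌊15.46/2⌋ = 7; lat ⌊8.69/1⌋ = 8.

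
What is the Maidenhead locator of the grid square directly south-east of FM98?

GM07

Longitude square 9; +1 → 10, wraps to 0, carry into field.
Longitude field F = 5; +1 → 6 = G.
Latitude square 8; −1 → 7.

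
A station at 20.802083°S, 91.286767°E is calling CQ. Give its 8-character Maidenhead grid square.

Add 180° to longitude and 90° to latitude: 271.28677, 69.19792.
Field: lon ⌊271.28677/20⌋ = 13 → N; lat ⌊69.19792/10⌋ = 6 → G.
Square: lon ⌊11.28677/2⌋ = 5; lat ⌊9.19792/1⌋ = 9.
Subsquare: lon ⌊1.28677/0.0833333⌋ = 15 → p; lat ⌊0.19792/0.0416667⌋ = 4 → e.
Extended square: lon ⌊0.03677/0.00833333⌋ = 4; lat ⌊0.03125/0.00416667⌋ = 7.

NG59pe47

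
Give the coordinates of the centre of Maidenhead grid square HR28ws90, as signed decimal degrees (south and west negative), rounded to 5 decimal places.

88.75208, -34.08750

Field H=7, R=17: +7·20° lon, +17·10° lat → SW at lon -40°, lat 80°.
Square 2, 8: +2·2° lon, +8·1° lat → SW at lon -36°, lat 88°.
Subsquare w=22, s=18: +22·0.0833333° lon, +18·0.0416667° lat → SW at lon -34.1667°, lat 88.75°.
Extended square 9, 0: +9·0.00833333° lon, +0·0.00416667° lat → SW at lon -34.0917°, lat 88.75°.
Cell spans 0.00833333° lon × 0.00416667° lat. Centre is SW corner plus half of each.
latitude 88.75208, longitude -34.08750.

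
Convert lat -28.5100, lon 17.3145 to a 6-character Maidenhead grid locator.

JG81pl

Shift to the Maidenhead origin (180°W, 90°S): lon 197.3145, lat 61.4900.
Field: 197.3145/20 → 9 → J, 61.4900/10 → 6 → G; chars JG.
Square: 17.3145/2 → 8, 1.4900/1 → 1; chars 81.
Subsquare: 1.3145/0.0833333 → 15 → p, 0.4900/0.0416667 → 11 → l; chars pl.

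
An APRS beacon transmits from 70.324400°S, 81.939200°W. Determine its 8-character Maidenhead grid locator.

Add 180° to longitude and 90° to latitude: 98.06080, 19.67560.
Field: 98.06080/20 → 4 → E, 19.67560/10 → 1 → B; chars EB.
Square: 18.06080/2 → 9, 9.67560/1 → 9; chars 99.
Subsquare: 0.06080/0.0833333 → 0 → a, 0.67560/0.0416667 → 16 → q; chars aq.
Extended square: 0.06080/0.00833333 → 7, 0.00893/0.00416667 → 2; chars 72.

EB99aq72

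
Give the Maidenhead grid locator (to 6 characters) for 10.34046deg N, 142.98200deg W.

Add 180° to longitude and 90° to latitude: 37.0180, 100.3405.
Field: lon ⌊37.0180/20⌋ = 1 → B; lat ⌊100.3405/10⌋ = 10 → K.
Square: lon ⌊17.0180/2⌋ = 8; lat ⌊0.3405/1⌋ = 0.
Subsquare: lon ⌊1.0180/0.0833333⌋ = 12 → m; lat ⌊0.3405/0.0416667⌋ = 8 → i.

BK80mi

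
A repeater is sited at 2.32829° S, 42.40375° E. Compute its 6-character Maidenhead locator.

LI17eq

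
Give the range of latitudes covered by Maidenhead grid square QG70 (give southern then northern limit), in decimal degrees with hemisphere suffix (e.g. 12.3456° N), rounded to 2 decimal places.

Field Q=16, G=6: +16·20° lon, +6·10° lat → SW at lon 140°, lat -30°.
Square 7, 0: +7·2° lon, +0·1° lat → SW at lon 154°, lat -30°.
Cell spans 2° lon × 1° lat.
south 30.00° S, north 29.00° S.

30.00° S, 29.00° S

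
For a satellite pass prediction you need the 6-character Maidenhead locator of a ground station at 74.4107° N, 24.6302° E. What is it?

KQ24hj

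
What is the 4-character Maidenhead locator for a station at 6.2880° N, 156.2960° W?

Add 180° to longitude and 90° to latitude: 23.70, 96.29.
Field (20°×10°, letters A–R): lon ⌊23.70/20⌋ = 1 → B; lat ⌊96.29/10⌋ = 9 → J.
Square (2°×1°, digits 0–9): lon ⌊3.70/2⌋ = 1; lat ⌊6.29/1⌋ = 6.

BJ16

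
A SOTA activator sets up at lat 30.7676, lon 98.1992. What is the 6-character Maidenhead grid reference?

NM90cs

Offset from 180°W / 90°S: lon 278.1992°, lat 120.7676°.
Field (20°×10°, letters A–R): 278.1992/20 → 13 → N, 120.7676/10 → 12 → M; chars NM.
Square (2°×1°, digits 0–9): 18.1992/2 → 9, 0.7676/1 → 0; chars 90.
Subsquare (5′×2.5′, letters a–x): 0.1992/0.0833333 → 2 → c, 0.7676/0.0416667 → 18 → s; chars cs.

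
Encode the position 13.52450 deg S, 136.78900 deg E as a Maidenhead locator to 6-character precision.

PH86jl

Offset from 180°W / 90°S: lon 316.7890°, lat 76.4755°.
Field: 316.7890/20 → 15 → P, 76.4755/10 → 7 → H; chars PH.
Square: 16.7890/2 → 8, 6.4755/1 → 6; chars 86.
Subsquare: 0.7890/0.0833333 → 9 → j, 0.4755/0.0416667 → 11 → l; chars jl.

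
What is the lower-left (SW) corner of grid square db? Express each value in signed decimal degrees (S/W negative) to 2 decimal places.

Field D=3, B=1: +3·20° lon, +1·10° lat → SW at lon -120°, lat -80°.
latitude -80.00, longitude -120.00.

-80.00, -120.00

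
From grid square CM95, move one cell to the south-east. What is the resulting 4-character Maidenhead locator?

Longitude square 9; +1 → 10, wraps to 0, carry into field.
Longitude field C = 2; +1 → 3 = D.
Latitude square 5; −1 → 4.

DM04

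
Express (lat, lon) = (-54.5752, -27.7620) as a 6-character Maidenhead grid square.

Shift to the Maidenhead origin (180°W, 90°S): lon 152.2380, lat 35.4248.
Field: lon ⌊152.2380/20⌋ = 7 → H; lat ⌊35.4248/10⌋ = 3 → D.
Square: lon ⌊12.2380/2⌋ = 6; lat ⌊5.4248/1⌋ = 5.
Subsquare: lon ⌊0.2380/0.0833333⌋ = 2 → c; lat ⌊0.4248/0.0416667⌋ = 10 → k.

HD65ck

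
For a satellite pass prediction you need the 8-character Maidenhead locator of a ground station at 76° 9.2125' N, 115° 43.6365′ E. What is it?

OQ76ud76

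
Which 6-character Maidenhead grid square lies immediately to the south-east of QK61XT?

Longitude subsquare x = 23; +1 → 24, wraps to 0 = a, carry into square.
Longitude square 6; +1 → 7.
Latitude subsquare t = 19; −1 → 18 = s.

QK71as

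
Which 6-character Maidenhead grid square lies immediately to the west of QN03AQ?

Longitude subsquare a = 0; −1 → -1, wraps to 23 = x, carry into square.
Longitude square 0; −1 → -1, wraps to 9, carry into field.
Longitude field Q = 16; −1 → 15 = P.
The latitude characters are unchanged.

PN93xq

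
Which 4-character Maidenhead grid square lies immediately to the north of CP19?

Latitude square 9; +1 → 10, wraps to 0, carry into field.
Latitude field P = 15; +1 → 16 = Q.
The longitude characters are unchanged.

CQ10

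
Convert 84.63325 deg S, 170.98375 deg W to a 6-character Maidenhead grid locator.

AA45mi

Add 180° to longitude and 90° to latitude: 9.0163, 5.3667.
Field (20°×10°, letters A–R): 9.0163/20 → 0 → A, 5.3667/10 → 0 → A; chars AA.
Square (2°×1°, digits 0–9): 9.0163/2 → 4, 5.3667/1 → 5; chars 45.
Subsquare (5′×2.5′, letters a–x): 1.0163/0.0833333 → 12 → m, 0.3667/0.0416667 → 8 → i; chars mi.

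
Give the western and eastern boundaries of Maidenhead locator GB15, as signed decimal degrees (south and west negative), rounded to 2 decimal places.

-58.00, -56.00

Field G=6, B=1: +6·20° lon, +1·10° lat → SW at lon -60°, lat -80°.
Square 1, 5: +1·2° lon, +5·1° lat → SW at lon -58°, lat -75°.
Cell spans 2° lon × 1° lat.
west -58.00, east -56.00.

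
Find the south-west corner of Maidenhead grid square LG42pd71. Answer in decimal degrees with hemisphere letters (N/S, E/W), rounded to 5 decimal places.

Field L=11, G=6: +11·20° lon, +6·10° lat → SW at lon 40°, lat -30°.
Square 4, 2: +4·2° lon, +2·1° lat → SW at lon 48°, lat -28°.
Subsquare p=15, d=3: +15·0.0833333° lon, +3·0.0416667° lat → SW at lon 49.25°, lat -27.875°.
Extended square 7, 1: +7·0.00833333° lon, +1·0.00416667° lat → SW at lon 49.3083°, lat -27.8708°.
latitude 27.87083° S, longitude 49.30833° E.

27.87083° S, 49.30833° E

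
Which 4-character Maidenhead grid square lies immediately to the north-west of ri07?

QI98

Longitude square 0; −1 → -1, wraps to 9, carry into field.
Longitude field R = 17; −1 → 16 = Q.
Latitude square 7; +1 → 8.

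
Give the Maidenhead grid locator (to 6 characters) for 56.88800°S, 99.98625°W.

ED03ac

Shift to the Maidenhead origin (180°W, 90°S): lon 80.0138, lat 33.1120.
Field: 80.0138/20 → 4 → E, 33.1120/10 → 3 → D; chars ED.
Square: 0.0138/2 → 0, 3.1120/1 → 3; chars 03.
Subsquare: 0.0138/0.0833333 → 0 → a, 0.1120/0.0416667 → 2 → c; chars ac.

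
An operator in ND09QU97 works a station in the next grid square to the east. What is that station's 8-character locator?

ND09ru07

Longitude extended square 9; +1 → 10, wraps to 0, carry into subsquare.
Longitude subsquare q = 16; +1 → 17 = r.
The latitude characters are unchanged.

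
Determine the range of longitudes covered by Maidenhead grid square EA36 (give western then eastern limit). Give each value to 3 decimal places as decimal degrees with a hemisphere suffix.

Field E=4, A=0: +4·20° lon, +0·10° lat → SW at lon -100°, lat -90°.
Square 3, 6: +3·2° lon, +6·1° lat → SW at lon -94°, lat -84°.
Cell spans 2° lon × 1° lat.
west 94.000° W, east 92.000° W.

94.000° W, 92.000° W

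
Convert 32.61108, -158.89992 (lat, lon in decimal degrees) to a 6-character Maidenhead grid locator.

Shift to the Maidenhead origin (180°W, 90°S): lon 21.1001, lat 122.6111.
Field: 21.1001/20 → 1 → B, 122.6111/10 → 12 → M; chars BM.
Square: 1.1001/2 → 0, 2.6111/1 → 2; chars 02.
Subsquare: 1.1001/0.0833333 → 13 → n, 0.6111/0.0416667 → 14 → o; chars no.

BM02no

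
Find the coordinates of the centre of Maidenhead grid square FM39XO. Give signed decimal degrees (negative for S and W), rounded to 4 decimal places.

39.6042, -72.0417

Field F=5, M=12: +5·20° lon, +12·10° lat → SW at lon -80°, lat 30°.
Square 3, 9: +3·2° lon, +9·1° lat → SW at lon -74°, lat 39°.
Subsquare x=23, o=14: +23·0.0833333° lon, +14·0.0416667° lat → SW at lon -72.0833°, lat 39.5833°.
Cell spans 0.0833333° lon × 0.0416667° lat. Centre is SW corner plus half of each.
latitude 39.6042, longitude -72.0417.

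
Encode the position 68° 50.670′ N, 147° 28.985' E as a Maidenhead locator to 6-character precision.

QP38ru

Add 180° to longitude and 90° to latitude: 327.4831, 158.8445.
Field: 327.4831/20 → 16 → Q, 158.8445/10 → 15 → P; chars QP.
Square: 7.4831/2 → 3, 8.8445/1 → 8; chars 38.
Subsquare: 1.4831/0.0833333 → 17 → r, 0.8445/0.0416667 → 20 → u; chars ru.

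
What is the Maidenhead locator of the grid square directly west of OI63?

OI53

Longitude square 6; −1 → 5.
The latitude characters are unchanged.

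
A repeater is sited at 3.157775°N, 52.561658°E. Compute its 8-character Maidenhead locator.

Shift to the Maidenhead origin (180°W, 90°S): lon 232.56166, lat 93.15778.
Field: lon ⌊232.56166/20⌋ = 11 → L; lat ⌊93.15778/10⌋ = 9 → J.
Square: lon ⌊12.56166/2⌋ = 6; lat ⌊3.15778/1⌋ = 3.
Subsquare: lon ⌊0.56166/0.0833333⌋ = 6 → g; lat ⌊0.15778/0.0416667⌋ = 3 → d.
Extended square: lon ⌊0.06166/0.00833333⌋ = 7; lat ⌊0.03278/0.00416667⌋ = 7.

LJ63gd77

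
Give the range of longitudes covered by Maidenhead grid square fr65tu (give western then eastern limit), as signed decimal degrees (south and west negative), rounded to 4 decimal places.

-66.4167, -66.3333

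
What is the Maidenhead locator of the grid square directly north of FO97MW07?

Latitude extended square 7; +1 → 8.
The longitude characters are unchanged.

FO97mw08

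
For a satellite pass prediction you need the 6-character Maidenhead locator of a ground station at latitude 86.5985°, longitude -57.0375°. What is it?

GR16lo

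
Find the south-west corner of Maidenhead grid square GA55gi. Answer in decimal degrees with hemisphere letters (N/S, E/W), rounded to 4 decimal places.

84.6667° S, 49.5000° W

Field G=6, A=0: +6·20° lon, +0·10° lat → SW at lon -60°, lat -90°.
Square 5, 5: +5·2° lon, +5·1° lat → SW at lon -50°, lat -85°.
Subsquare g=6, i=8: +6·0.0833333° lon, +8·0.0416667° lat → SW at lon -49.5°, lat -84.6667°.
latitude 84.6667° S, longitude 49.5000° W.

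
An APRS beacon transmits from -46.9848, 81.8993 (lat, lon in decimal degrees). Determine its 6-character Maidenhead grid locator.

NE03wa

Add 180° to longitude and 90° to latitude: 261.8993, 43.0152.
Field (20°×10°, letters A–R): 261.8993/20 → 13 → N, 43.0152/10 → 4 → E; chars NE.
Square (2°×1°, digits 0–9): 1.8993/2 → 0, 3.0152/1 → 3; chars 03.
Subsquare (5′×2.5′, letters a–x): 1.8993/0.0833333 → 22 → w, 0.0152/0.0416667 → 0 → a; chars wa.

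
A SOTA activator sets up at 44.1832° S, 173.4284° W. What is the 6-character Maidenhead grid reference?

Add 180° to longitude and 90° to latitude: 6.5716, 45.8168.
Field: 6.5716/20 → 0 → A, 45.8168/10 → 4 → E; chars AE.
Square: 6.5716/2 → 3, 5.8168/1 → 5; chars 35.
Subsquare: 0.5716/0.0833333 → 6 → g, 0.8168/0.0416667 → 19 → t; chars gt.

AE35gt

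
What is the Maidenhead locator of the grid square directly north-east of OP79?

OQ80

Longitude square 7; +1 → 8.
Latitude square 9; +1 → 10, wraps to 0, carry into field.
Latitude field P = 15; +1 → 16 = Q.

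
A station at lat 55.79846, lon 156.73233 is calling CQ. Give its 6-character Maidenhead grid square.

QO85it

Offset from 180°W / 90°S: lon 336.7323°, lat 145.7985°.
Field (20°×10°, letters A–R): 336.7323/20 → 16 → Q, 145.7985/10 → 14 → O; chars QO.
Square (2°×1°, digits 0–9): 16.7323/2 → 8, 5.7985/1 → 5; chars 85.
Subsquare (5′×2.5′, letters a–x): 0.7323/0.0833333 → 8 → i, 0.7985/0.0416667 → 19 → t; chars it.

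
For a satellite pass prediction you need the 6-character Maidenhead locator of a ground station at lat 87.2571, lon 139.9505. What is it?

PR97xg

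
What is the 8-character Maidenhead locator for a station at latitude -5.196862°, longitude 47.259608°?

Offset from 180°W / 90°S: lon 227.25961°, lat 84.80314°.
Field: lon ⌊227.25961/20⌋ = 11 → L; lat ⌊84.80314/10⌋ = 8 → I.
Square: lon ⌊7.25961/2⌋ = 3; lat ⌊4.80314/1⌋ = 4.
Subsquare: lon ⌊1.25961/0.0833333⌋ = 15 → p; lat ⌊0.80314/0.0416667⌋ = 19 → t.
Extended square: lon ⌊0.00961/0.00833333⌋ = 1; lat ⌊0.01147/0.00416667⌋ = 2.

LI34pt12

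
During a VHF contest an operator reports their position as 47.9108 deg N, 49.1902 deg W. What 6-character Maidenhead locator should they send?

GN57jv

Shift to the Maidenhead origin (180°W, 90°S): lon 130.8098, lat 137.9108.
Field (20°×10°, letters A–R): lon ⌊130.8098/20⌋ = 6 → G; lat ⌊137.9108/10⌋ = 13 → N.
Square (2°×1°, digits 0–9): lon ⌊10.8098/2⌋ = 5; lat ⌊7.9108/1⌋ = 7.
Subsquare (5′×2.5′, letters a–x): lon ⌊0.8098/0.0833333⌋ = 9 → j; lat ⌊0.9108/0.0416667⌋ = 21 → v.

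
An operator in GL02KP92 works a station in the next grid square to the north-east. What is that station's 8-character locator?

GL02lp03

Longitude extended square 9; +1 → 10, wraps to 0, carry into subsquare.
Longitude subsquare k = 10; +1 → 11 = l.
Latitude extended square 2; +1 → 3.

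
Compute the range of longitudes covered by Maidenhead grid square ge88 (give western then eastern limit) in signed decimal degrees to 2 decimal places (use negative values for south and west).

Field G=6, E=4: +6·20° lon, +4·10° lat → SW at lon -60°, lat -50°.
Square 8, 8: +8·2° lon, +8·1° lat → SW at lon -44°, lat -42°.
Cell spans 2° lon × 1° lat.
west -44.00, east -42.00.

-44.00, -42.00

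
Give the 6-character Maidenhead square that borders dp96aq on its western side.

DP86xq

Longitude subsquare a = 0; −1 → -1, wraps to 23 = x, carry into square.
Longitude square 9; −1 → 8.
The latitude characters are unchanged.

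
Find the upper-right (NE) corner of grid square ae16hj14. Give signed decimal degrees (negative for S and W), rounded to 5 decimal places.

Field A=0, E=4: +0·20° lon, +4·10° lat → SW at lon -180°, lat -50°.
Square 1, 6: +1·2° lon, +6·1° lat → SW at lon -178°, lat -44°.
Subsquare h=7, j=9: +7·0.0833333° lon, +9·0.0416667° lat → SW at lon -177.417°, lat -43.625°.
Extended square 1, 4: +1·0.00833333° lon, +4·0.00416667° lat → SW at lon -177.408°, lat -43.6083°.
Cell spans 0.00833333° lon × 0.00416667° lat. NE corner is SW corner plus one full cell.
latitude -43.60417, longitude -177.40000.

-43.60417, -177.40000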